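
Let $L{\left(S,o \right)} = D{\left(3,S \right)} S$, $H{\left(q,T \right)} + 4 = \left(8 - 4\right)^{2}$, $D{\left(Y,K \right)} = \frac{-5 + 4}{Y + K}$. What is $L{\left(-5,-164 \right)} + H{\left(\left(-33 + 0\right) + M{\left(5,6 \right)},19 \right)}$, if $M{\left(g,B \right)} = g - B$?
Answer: $\frac{19}{2} \approx 9.5$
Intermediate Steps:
$D{\left(Y,K \right)} = - \frac{1}{K + Y}$
$H{\left(q,T \right)} = 12$ ($H{\left(q,T \right)} = -4 + \left(8 - 4\right)^{2} = -4 + 4^{2} = -4 + 16 = 12$)
$L{\left(S,o \right)} = - \frac{S}{3 + S}$ ($L{\left(S,o \right)} = - \frac{1}{S + 3} S = - \frac{1}{3 + S} S = - \frac{S}{3 + S}$)
$L{\left(-5,-164 \right)} + H{\left(\left(-33 + 0\right) + M{\left(5,6 \right)},19 \right)} = \left(-1\right) \left(-5\right) \frac{1}{3 - 5} + 12 = \left(-1\right) \left(-5\right) \frac{1}{-2} + 12 = \left(-1\right) \left(-5\right) \left(- \frac{1}{2}\right) + 12 = - \frac{5}{2} + 12 = \frac{19}{2}$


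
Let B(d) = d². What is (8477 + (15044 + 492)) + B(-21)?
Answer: 24454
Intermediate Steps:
(8477 + (15044 + 492)) + B(-21) = (8477 + (15044 + 492)) + (-21)² = (8477 + 15536) + 441 = 24013 + 441 = 24454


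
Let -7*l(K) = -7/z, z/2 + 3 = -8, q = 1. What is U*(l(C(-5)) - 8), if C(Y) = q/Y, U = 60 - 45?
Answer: -2655/22 ≈ -120.68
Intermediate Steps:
z = -22 (z = -6 + 2*(-8) = -6 - 16 = -22)
U = 15
C(Y) = 1/Y
l(K) = -1/22 (l(K) = -(-1)/(-22) = -(-1)*(-1)/22 = -⅐*7/22 = -1/22)
U*(l(C(-5)) - 8) = 15*(-1/22 - 8) = 15*(-177/22) = -2655/22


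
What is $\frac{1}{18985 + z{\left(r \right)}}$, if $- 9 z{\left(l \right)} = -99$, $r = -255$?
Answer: $\frac{1}{18996} \approx 5.2643 \cdot 10^{-5}$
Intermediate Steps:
$z{\left(l \right)} = 11$ ($z{\left(l \right)} = \left(- \frac{1}{9}\right) \left(-99\right) = 11$)
$\frac{1}{18985 + z{\left(r \right)}} = \frac{1}{18985 + 11} = \frac{1}{18996}$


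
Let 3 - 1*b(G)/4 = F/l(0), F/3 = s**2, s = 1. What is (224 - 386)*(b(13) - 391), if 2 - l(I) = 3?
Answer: 59454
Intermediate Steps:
l(I) = -1 (l(I) = 2 - 1*3 = 2 - 3 = -1)
F = 3 (F = 3*1**2 = 3*1 = 3)
b(G) = 24 (b(G) = 12 - 12/(-1) = 12 - 12*(-1) = 12 - 4*(-3) = 12 + 12 = 24)
(224 - 386)*(b(13) - 391) = (224 - 386)*(24 - 391) = -162*(-367) = 59454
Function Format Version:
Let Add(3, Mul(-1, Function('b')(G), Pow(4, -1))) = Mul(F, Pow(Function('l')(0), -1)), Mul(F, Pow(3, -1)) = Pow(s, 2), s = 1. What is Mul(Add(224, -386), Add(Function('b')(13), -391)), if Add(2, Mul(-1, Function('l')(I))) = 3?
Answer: 59454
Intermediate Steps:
Function('l')(I) = -1 (Function('l')(I) = Add(2, Mul(-1, 3)) = Add(2, -3) = -1)
F = 3 (F = Mul(3, Pow(1, 2)) = Mul(3, 1) = 3)
Function('b')(G) = 24 (Function('b')(G) = Add(12, Mul(-4, Mul(3, Pow(-1, -1)))) = Add(12, Mul(-4, Mul(3, -1))) = Add(12, Mul(-4, -3)) = Add(12, 12) = 24)
Mul(Add(224, -386), Add(Function('b')(13), -391)) = Mul(Add(224, -386), Add(24, -391)) = Mul(-162, -367) = 59454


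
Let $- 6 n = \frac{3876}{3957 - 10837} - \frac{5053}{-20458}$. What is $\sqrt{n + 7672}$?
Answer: $\frac{\sqrt{5343395842393746105}}{26390820} \approx 87.59$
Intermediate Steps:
$n = \frac{5566321}{105563280}$ ($n = - \frac{\frac{3876}{3957 - 10837} - \frac{5053}{-20458}}{6} = - \frac{\frac{3876}{-6880} - - \frac{5053}{20458}}{6} = - \frac{3876 \left(- \frac{1}{6880}\right) + \frac{5053}{20458}}{6} = - \frac{- \frac{969}{1720} + \frac{5053}{20458}}{6} = \left(- \frac{1}{6}\right) \left(- \frac{5566321}{17593880}\right) = \frac{5566321}{105563280} \approx 0.05273$)
$\sqrt{n + 7672} = \sqrt{\frac{5566321}{105563280} + 7672} = \sqrt{\frac{809887050481}{105563280}} = \frac{\sqrt{5343395842393746105}}{26390820}$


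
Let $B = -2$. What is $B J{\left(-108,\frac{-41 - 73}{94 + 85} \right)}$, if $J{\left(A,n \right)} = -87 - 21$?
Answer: $216$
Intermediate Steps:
$J{\left(A,n \right)} = -108$
$B J{\left(-108,\frac{-41 - 73}{94 + 85} \right)} = \left(-2\right) \left(-108\right) = 216$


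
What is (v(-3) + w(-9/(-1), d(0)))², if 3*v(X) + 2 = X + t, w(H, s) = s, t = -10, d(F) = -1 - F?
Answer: 36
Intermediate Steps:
v(X) = -4 + X/3 (v(X) = -⅔ + (X - 10)/3 = -⅔ + (-10 + X)/3 = -⅔ + (-10/3 + X/3) = -4 + X/3)
(v(-3) + w(-9/(-1), d(0)))² = ((-4 + (⅓)*(-3)) + (-1 - 1*0))² = ((-4 - 1) + (-1 + 0))² = (-5 - 1)² = (-6)² = 36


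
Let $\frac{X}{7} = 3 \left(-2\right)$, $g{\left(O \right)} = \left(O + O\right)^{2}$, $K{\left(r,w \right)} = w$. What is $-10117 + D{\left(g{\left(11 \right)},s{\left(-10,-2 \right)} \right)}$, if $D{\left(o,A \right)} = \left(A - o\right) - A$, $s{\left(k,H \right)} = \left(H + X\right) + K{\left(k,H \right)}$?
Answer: $-10601$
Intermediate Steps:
$g{\left(O \right)} = 4 O^{2}$ ($g{\left(O \right)} = \left(2 O\right)^{2} = 4 O^{2}$)
$X = -42$ ($X = 7 \cdot 3 \left(-2\right) = 7 \left(-6\right) = -42$)
$s{\left(k,H \right)} = -42 + 2 H$ ($s{\left(k,H \right)} = \left(H - 42\right) + H = \left(-42 + H\right) + H = -42 + 2 H$)
$D{\left(o,A \right)} = - o$
$-10117 + D{\left(g{\left(11 \right)},s{\left(-10,-2 \right)} \right)} = -10117 - 4 \cdot 11^{2} = -10117 - 4 \cdot 121 = -10117 - 484 = -10601$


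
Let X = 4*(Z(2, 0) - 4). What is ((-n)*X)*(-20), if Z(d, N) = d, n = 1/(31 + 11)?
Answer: -80/21 ≈ -3.8095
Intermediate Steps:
n = 1/42 ≈ 0.023810
X = -8 (X = 4*(2 - 4) = 4*(-2) = -8)
((-n)*X)*(-20) = (-1*1/42*(-8))*(-20) = -1/42*(-8)*(-20) = (4/21)*(-20) = -80/21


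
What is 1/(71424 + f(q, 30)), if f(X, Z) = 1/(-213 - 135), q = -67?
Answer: 348/24855551 ≈ 1.4001e-5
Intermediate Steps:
f(X, Z) = -1/348 (f(X, Z) = 1/(-348) = -1/348)
1/(71424 + f(q, 30)) = 1/(71424 - 1/348) = 1/(24855551/348) = 348/24855551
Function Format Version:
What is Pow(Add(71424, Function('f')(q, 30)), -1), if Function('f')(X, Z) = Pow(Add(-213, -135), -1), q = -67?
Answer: Rational(348, 24855551) ≈ 1.4001e-5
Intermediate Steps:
Function('f')(X, Z) = Rational(-1, 348) (Function('f')(X, Z) = Pow(-348, -1) = Rational(-1, 348))
Pow(Add(71424, Function('f')(q, 30)), -1) = Pow(Add(71424, Rational(-1, 348)), -1) = Pow(Rational(24855551, 348), -1) = Rational(348, 24855551)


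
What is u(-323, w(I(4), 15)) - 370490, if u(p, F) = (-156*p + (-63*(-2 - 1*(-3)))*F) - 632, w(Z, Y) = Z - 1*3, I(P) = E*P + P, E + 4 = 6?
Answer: -321301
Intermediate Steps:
E = 2 (E = -4 + 6 = 2)
I(P) = 3*P (I(P) = 2*P + P = 3*P)
w(Z, Y) = -3 + Z (w(Z, Y) = Z - 3 = -3 + Z)
u(p, F) = -632 - 156*p - 63*F (u(p, F) = (-156*p + (-63*(-2 + 3))*F) - 632 = (-156*p + (-63*1)*F) - 632 = (-156*p - 63*F) - 632 = -632 - 156*p - 63*F)
u(-323, w(I(4), 15)) - 370490 = (-632 - 156*(-323) - 63*(-3 + 3*4)) - 370490 = (-632 + 50388 - 63*(-3 + 12)) - 370490 = (-632 + 50388 - 63*9) - 370490 = (-632 + 50388 - 567) - 370490 = 49189 - 370490 = -321301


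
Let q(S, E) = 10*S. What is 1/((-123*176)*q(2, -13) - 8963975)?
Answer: -1/9396935 ≈ -1.0642e-7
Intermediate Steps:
1/((-123*176)*q(2, -13) - 8963975) = 1/((-123*176)*(10*2) - 8963975) = 1/(-21648*20 - 8963975) = 1/(-432960 - 8963975) = 1/(-9396935) = -1/9396935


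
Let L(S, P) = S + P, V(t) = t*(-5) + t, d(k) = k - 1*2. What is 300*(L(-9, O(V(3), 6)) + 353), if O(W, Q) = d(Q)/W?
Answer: 103100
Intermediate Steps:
d(k) = -2 + k (d(k) = k - 2 = -2 + k)
V(t) = -4*t (V(t) = -5*t + t = -4*t)
O(W, Q) = (-2 + Q)/W
L(S, P) = P + S
300*(L(-9, O(V(3), 6)) + 353) = 300*(((-2 + 6)/((-4*3)) - 9) + 353) = 300*((4/(-12) - 9) + 353) = 300*((-1/12*4 - 9) + 353) = 300*((-1/3 - 9) + 353) = 300*(-28/3 + 353) = 300*(1031/3) = 103100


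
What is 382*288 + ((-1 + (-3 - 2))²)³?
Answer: 156672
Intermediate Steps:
382*288 + ((-1 + (-3 - 2))²)³ = 110016 + ((-1 - 5)²)³ = 110016 + ((-6)²)³ = 110016 + 36³ = 110016 + 46656 = 156672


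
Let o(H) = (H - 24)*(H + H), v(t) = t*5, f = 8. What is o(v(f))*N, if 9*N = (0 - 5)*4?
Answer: -25600/9 ≈ -2844.4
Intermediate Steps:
v(t) = 5*t
N = -20/9 (N = ((0 - 5)*4)/9 = (-5*4)/9 = (⅑)*(-20) = -20/9 ≈ -2.2222)
o(H) = 2*H*(-24 + H) (o(H) = (-24 + H)*(2*H) = 2*H*(-24 + H))
o(v(f))*N = (2*(5*8)*(-24 + 5*8))*(-20/9) = (2*40*(-24 + 40))*(-20/9) = (2*40*16)*(-20/9) = 1280*(-20/9) = -25600/9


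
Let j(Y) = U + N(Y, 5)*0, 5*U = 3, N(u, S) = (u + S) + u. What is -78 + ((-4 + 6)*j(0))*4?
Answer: -366/5 ≈ -73.200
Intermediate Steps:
N(u, S) = S + 2*u (N(u, S) = (S + u) + u = S + 2*u)
U = 3/5 (U = (1/5)*3 = 3/5 ≈ 0.60000)
j(Y) = 3/5 (j(Y) = 3/5 + (5 + 2*Y)*0 = 3/5 + 0 = 3/5)
-78 + ((-4 + 6)*j(0))*4 = -78 + ((-4 + 6)*(3/5))*4 = -78 + (2*(3/5))*4 = -78 + (6/5)*4 = -78 + 24/5 = -366/5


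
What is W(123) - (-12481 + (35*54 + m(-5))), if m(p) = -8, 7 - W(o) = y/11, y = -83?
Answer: 116749/11 ≈ 10614.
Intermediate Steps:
W(o) = 160/11 (W(o) = 7 - (-83)/11 = 7 - 1*(-83/11) = 7 + 83/11 = 160/11)
W(123) - (-12481 + (35*54 + m(-5))) = 160/11 - (-12481 + (35*54 - 8)) = 160/11 - (-12481 + (1890 - 8)) = 160/11 - (-12481 + 1882) = 160/11 - 1*(-10599) = 160/11 + 10599 = 116749/11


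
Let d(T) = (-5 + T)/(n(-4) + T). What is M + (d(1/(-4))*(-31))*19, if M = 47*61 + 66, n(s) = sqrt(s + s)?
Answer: 28*(-337*I + 838*sqrt(2))/(I + 8*sqrt(2)) ≈ 2837.1 - 1084.8*I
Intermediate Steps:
n(s) = sqrt(2)*sqrt(s) (n(s) = sqrt(2*s) = sqrt(2)*sqrt(s))
M = 2933 (M = 2867 + 66 = 2933)
d(T) = (-5 + T)/(T + 2*I*sqrt(2)) (d(T) = (-5 + T)/(sqrt(2)*sqrt(-4) + T) = (-5 + T)/(sqrt(2)*(2*I) + T) = (-5 + T)/(2*I*sqrt(2) + T) = (-5 + T)/(T + 2*I*sqrt(2)))
M + (d(1/(-4))*(-31))*19 = 2933 + (((-5 + 1/(-4))/(1/(-4) + 2*I*sqrt(2)))*(-31))*19 = 2933 + (((-5 - 1/4)/(-1/4 + 2*I*sqrt(2)))*(-31))*19 = 2933 + ((-21/4/(-1/4 + 2*I*sqrt(2)))*(-31))*19 = 2933 + (-21/(4*(-1/4 + 2*I*sqrt(2)))*(-31))*19 = 2933 + (651/(4*(-1/4 + 2*I*sqrt(2))))*19 = 2933 + 12369/(4*(-1/4 + 2*I*sqrt(2)))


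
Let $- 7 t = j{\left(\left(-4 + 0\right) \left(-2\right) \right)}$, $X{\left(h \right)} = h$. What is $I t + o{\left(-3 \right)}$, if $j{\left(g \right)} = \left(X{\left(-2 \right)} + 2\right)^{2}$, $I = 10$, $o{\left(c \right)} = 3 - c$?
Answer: $6$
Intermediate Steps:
$j{\left(g \right)} = 0$ ($j{\left(g \right)} = \left(-2 + 2\right)^{2} = 0^{2} = 0$)
$t = 0$ ($t = \left(- \frac{1}{7}\right) 0 = 0$)
$I t + o{\left(-3 \right)} = 10 \cdot 0 + \left(3 - -3\right) = 0 + \left(3 + 3\right) = 0 + 6 = 6$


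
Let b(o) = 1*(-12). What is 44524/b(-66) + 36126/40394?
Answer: -224758618/60591 ≈ -3709.4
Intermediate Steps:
b(o) = -12
44524/b(-66) + 36126/40394 = 44524/(-12) + 36126/40394 = 44524*(-1/12) + 36126*(1/40394) = -11131/3 + 18063/20197 = -224758618/60591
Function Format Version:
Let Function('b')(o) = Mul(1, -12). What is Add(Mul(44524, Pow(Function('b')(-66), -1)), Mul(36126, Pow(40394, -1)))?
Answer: Rational(-224758618, 60591) ≈ -3709.4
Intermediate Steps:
Function('b')(o) = -12
Add(Mul(44524, Pow(Function('b')(-66), -1)), Mul(36126, Pow(40394, -1))) = Add(Mul(44524, Pow(-12, -1)), Mul(36126, Pow(40394, -1))) = Add(Mul(44524, Rational(-1, 12)), Mul(36126, Rational(1, 40394))) = Add(Rational(-11131, 3), Rational(18063, 20197)) = Rational(-224758618, 60591)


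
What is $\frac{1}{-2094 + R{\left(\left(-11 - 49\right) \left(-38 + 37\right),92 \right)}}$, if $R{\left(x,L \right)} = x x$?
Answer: $\frac{1}{1506} \approx 0.00066401$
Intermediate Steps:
$R{\left(x,L \right)} = x^{2}$
$\frac{1}{-2094 + R{\left(\left(-11 - 49\right) \left(-38 + 37\right),92 \right)}} = \frac{1}{-2094 + \left(\left(-11 - 49\right) \left(-38 + 37\right)\right)^{2}} = \frac{1}{-2094 + \left(\left(-60\right) \left(-1\right)\right)^{2}} = \frac{1}{-2094 + 60^{2}} = \frac{1}{-2094 + 3600} = \frac{1}{1506}$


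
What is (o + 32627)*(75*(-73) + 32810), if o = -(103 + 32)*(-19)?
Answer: 961973320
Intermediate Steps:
o = 2565 (o = -135*(-19) = -1*(-2565) = 2565)
(o + 32627)*(75*(-73) + 32810) = (2565 + 32627)*(75*(-73) + 32810) = 35192*(-5475 + 32810) = 35192*27335 = 961973320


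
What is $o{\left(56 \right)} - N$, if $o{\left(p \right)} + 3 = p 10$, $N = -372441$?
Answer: $372998$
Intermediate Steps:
$o{\left(p \right)} = -3 + 10 p$ ($o{\left(p \right)} = -3 + p 10 = -3 + 10 p$)
$o{\left(56 \right)} - N = \left(-3 + 10 \cdot 56\right) - -372441 = \left(-3 + 560\right) + 372441 = 557 + 372441 = 372998$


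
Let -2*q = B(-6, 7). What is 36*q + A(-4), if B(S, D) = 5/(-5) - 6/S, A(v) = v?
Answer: -4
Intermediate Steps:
B(S, D) = -1 - 6/S (B(S, D) = 5*(-1/5) - 6/S = -1 - 6/S)
q = 0 (q = -(-6 - 1*(-6))/(2*(-6)) = -(-1)*(-6 + 6)/12 = -(-1)*0/12 = -1/2*0 = 0)
36*q + A(-4) = 36*0 - 4 = 0 - 4 = -4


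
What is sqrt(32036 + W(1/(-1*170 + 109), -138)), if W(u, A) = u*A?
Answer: sqrt(119214374)/61 ≈ 178.99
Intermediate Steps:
W(u, A) = A*u
sqrt(32036 + W(1/(-1*170 + 109), -138)) = sqrt(32036 - 138/(-1*170 + 109)) = sqrt(32036 - 138/(-170 + 109)) = sqrt(32036 - 138/(-61)) = sqrt(32036 - 138*(-1/61)) = sqrt(32036 + 138/61) = sqrt(1954334/61) = sqrt(119214374)/61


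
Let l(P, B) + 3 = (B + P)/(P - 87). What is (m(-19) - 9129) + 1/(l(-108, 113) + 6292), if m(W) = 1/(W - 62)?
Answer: -181364898341/19866870 ≈ -9129.0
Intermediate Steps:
m(W) = 1/(-62 + W)
l(P, B) = -3 + (B + P)/(-87 + P) (l(P, B) = -3 + (B + P)/(P - 87) = -3 + (B + P)/(-87 + P))
(m(-19) - 9129) + 1/(l(-108, 113) + 6292) = (1/(-62 - 19) - 9129) + 1/((261 + 113 - 2*(-108))/(-87 - 108) + 6292) = (1/(-81) - 9129) + 1/((261 + 113 + 216)/(-195) + 6292) = (-1/81 - 9129) + 1/(-1/195*590 + 6292) = -739450/81 + 1/(-118/39 + 6292) = -739450/81 + 1/(245270/39) = -739450/81 + 39/245270 = -181364898341/19866870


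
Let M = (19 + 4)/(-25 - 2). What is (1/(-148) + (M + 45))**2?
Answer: 31113079321/15968016 ≈ 1948.5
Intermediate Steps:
M = -23/27 (M = 23/(-27) = 23*(-1/27) = -23/27 ≈ -0.85185)
(1/(-148) + (M + 45))**2 = (1/(-148) + (-23/27 + 45))**2 = (-1/148 + 1192/27)**2 = (176389/3996)**2 = 31113079321/15968016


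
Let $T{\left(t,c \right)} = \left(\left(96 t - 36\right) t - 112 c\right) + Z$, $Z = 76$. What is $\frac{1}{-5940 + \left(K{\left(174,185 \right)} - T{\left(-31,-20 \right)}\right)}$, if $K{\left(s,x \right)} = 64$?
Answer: $- \frac{1}{101564} \approx -9.846 \cdot 10^{-6}$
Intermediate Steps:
$T{\left(t,c \right)} = 76 - 112 c + t \left(-36 + 96 t\right)$ ($T{\left(t,c \right)} = \left(\left(96 t - 36\right) t - 112 c\right) + 76 = \left(\left(-36 + 96 t\right) t - 112 c\right) + 76 = \left(t \left(-36 + 96 t\right) - 112 c\right) + 76 = \left(- 112 c + t \left(-36 + 96 t\right)\right) + 76 = 76 - 112 c + t \left(-36 + 96 t\right)$)
$\frac{1}{-5940 + \left(K{\left(174,185 \right)} - T{\left(-31,-20 \right)}\right)} = \frac{1}{-5940 - \left(12 + 1116 + 2240 + 92256\right)} = \frac{1}{-5940 - \left(3368 + 92256\right)} = \frac{1}{-5940 + \left(64 - \left(76 + 2240 + 1116 + 92256\right)\right)} = \frac{1}{-5940 + \left(64 - 95688\right)} = \frac{1}{-5940 - 95624} = \frac{1}{-101564} = - \frac{1}{101564}$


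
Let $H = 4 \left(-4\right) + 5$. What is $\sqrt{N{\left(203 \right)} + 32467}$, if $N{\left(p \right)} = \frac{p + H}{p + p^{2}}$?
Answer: $\frac{\sqrt{386662577483}}{3451} \approx 180.19$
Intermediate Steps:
$H = -11$ ($H = -16 + 5 = -11$)
$N{\left(p \right)} = \frac{-11 + p}{p + p^{2}}$ ($N{\left(p \right)} = \frac{p - 11}{p + p^{2}} = \frac{-11 + p}{p + p^{2}}$)
$\sqrt{N{\left(203 \right)} + 32467} = \sqrt{\frac{-11 + 203}{203 \left(1 + 203\right)} + 32467} = \sqrt{\frac{1}{203} \cdot \frac{1}{204} \cdot 192 + 32467} = \sqrt{\frac{16}{3451} + 32467} = \sqrt{\frac{112043633}{3451}} = \frac{\sqrt{386662577483}}{3451}$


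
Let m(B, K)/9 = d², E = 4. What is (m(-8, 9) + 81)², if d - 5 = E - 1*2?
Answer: 272484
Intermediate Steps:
d = 7 (d = 5 + (4 - 1*2) = 5 + (4 - 2) = 5 + 2 = 7)
m(B, K) = 441 (m(B, K) = 9*7² = 9*49 = 441)
(m(-8, 9) + 81)² = (441 + 81)² = 522² = 272484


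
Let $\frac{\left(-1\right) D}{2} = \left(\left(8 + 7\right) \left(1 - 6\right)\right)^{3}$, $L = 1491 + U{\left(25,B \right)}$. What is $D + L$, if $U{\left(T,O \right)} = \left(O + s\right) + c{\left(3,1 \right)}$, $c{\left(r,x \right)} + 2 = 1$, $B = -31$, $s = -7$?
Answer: $845202$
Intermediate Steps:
$c{\left(r,x \right)} = -1$ ($c{\left(r,x \right)} = -2 + 1 = -1$)
$U{\left(T,O \right)} = -8 + O$ ($U{\left(T,O \right)} = \left(O - 7\right) - 1 = \left(-7 + O\right) - 1 = -8 + O$)
$L = 1452$ ($L = 1491 - 39 = 1452$)
$D = 843750$ ($D = - 2 \left(\left(8 + 7\right) \left(1 - 6\right)\right)^{3} = - 2 \left(15 \left(-5\right)\right)^{3} = - 2 \left(-75\right)^{3} = \left(-2\right) \left(-421875\right) = 843750$)
$D + L = 843750 + 1452 = 845202$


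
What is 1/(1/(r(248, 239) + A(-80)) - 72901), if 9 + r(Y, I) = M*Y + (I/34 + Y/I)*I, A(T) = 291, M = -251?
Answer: -2041291/148812155225 ≈ -1.3717e-5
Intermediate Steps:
r(Y, I) = -9 - 251*Y + I*(I/34 + Y/I) (r(Y, I) = -9 + (-251*Y + (I/34 + Y/I)*I) = -9 + (-251*Y + I*(I/34 + Y/I)) = -9 - 251*Y + I*(I/34 + Y/I))
1/(1/(r(248, 239) + A(-80)) - 72901) = 1/(1/((-9 - 250*248 + (1/34)*239²) + 291) - 72901) = 1/(1/((-9 - 62000 + (1/34)*57121) + 291) - 72901) = 1/(1/((-9 - 62000 + 57121/34) + 291) - 72901) = 1/(1/(-2051185/34 + 291) - 72901) = 1/(1/(-2041291/34) - 72901) = 1/(-34/2041291 - 72901) = 1/(-148812155225/2041291) = -2041291/148812155225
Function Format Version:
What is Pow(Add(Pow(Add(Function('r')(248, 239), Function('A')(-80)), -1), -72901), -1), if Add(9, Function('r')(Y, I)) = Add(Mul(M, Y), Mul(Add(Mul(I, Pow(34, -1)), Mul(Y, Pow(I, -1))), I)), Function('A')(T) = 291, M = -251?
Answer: Rational(-2041291, 148812155225) ≈ -1.3717e-5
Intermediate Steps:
Function('r')(Y, I) = Add(-9, Mul(-251, Y), Mul(I, Add(Mul(Rational(1, 34), I), Mul(Y, Pow(I, -1))))) (Function('r')(Y, I) = Add(-9, Add(Mul(-251, Y), Mul(Add(Mul(I, Pow(34, -1)), Mul(Y, Pow(I, -1))), I))) = Add(-9, Add(Mul(-251, Y), Mul(Add(Mul(I, Rational(1, 34)), Mul(Y, Pow(I, -1))), I))) = Add(-9, Add(Mul(-251, Y), Mul(Add(Mul(Rational(1, 34), I), Mul(Y, Pow(I, -1))), I))) = Add(-9, Add(Mul(-251, Y), Mul(I, Add(Mul(Rational(1, 34), I), Mul(Y, Pow(I, -1)))))) = Add(-9, Mul(-251, Y), Mul(I, Add(Mul(Rational(1, 34), I), Mul(Y, Pow(I, -1))))))
Pow(Add(Pow(Add(Function('r')(248, 239), Function('A')(-80)), -1), -72901), -1) = Pow(Add(Pow(Add(Add(-9, Mul(-250, 248), Mul(Rational(1, 34), Pow(239, 2))), 291), -1), -72901), -1) = Pow(Add(Pow(Add(Add(-9, -62000, Mul(Rational(1, 34), 57121)), 291), -1), -72901), -1) = Pow(Add(Pow(Add(Add(-9, -62000, Rational(57121, 34)), 291), -1), -72901), -1) = Pow(Add(Pow(Add(Rational(-2051185, 34), 291), -1), -72901), -1) = Pow(Add(Pow(Rational(-2041291, 34), -1), -72901), -1) = Pow(Add(Rational(-34, 2041291), -72901), -1) = Pow(Rational(-148812155225, 2041291), -1) = Rational(-2041291, 148812155225)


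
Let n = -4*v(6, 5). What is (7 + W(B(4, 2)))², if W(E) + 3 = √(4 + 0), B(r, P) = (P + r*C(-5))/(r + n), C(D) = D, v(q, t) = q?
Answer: 36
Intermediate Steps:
n = -24 (n = -4*6 = -24)
B(r, P) = (P - 5*r)/(-24 + r) (B(r, P) = (P + r*(-5))/(r - 24) = (P - 5*r)/(-24 + r))
W(E) = -1 (W(E) = -3 + √(4 + 0) = -3 + √4 = -3 + 2 = -1)
(7 + W(B(4, 2)))² = (7 - 1)² = 6² = 36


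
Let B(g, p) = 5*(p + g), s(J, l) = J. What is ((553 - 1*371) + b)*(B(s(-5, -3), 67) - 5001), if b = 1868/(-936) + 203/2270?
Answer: -112187812213/132795 ≈ -8.4482e+5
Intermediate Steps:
B(g, p) = 5*g + 5*p (B(g, p) = 5*(g + p) = 5*g + 5*p)
b = -253147/132795 (b = 1868*(-1/936) + 203*(1/2270) = -467/234 + 203/2270 = -253147/132795 ≈ -1.9063)
((553 - 1*371) + b)*(B(s(-5, -3), 67) - 5001) = ((553 - 1*371) - 253147/132795)*((5*(-5) + 5*67) - 5001) = ((553 - 371) - 253147/132795)*((-25 + 335) - 5001) = (182 - 253147/132795)*(310 - 5001) = (23915543/132795)*(-4691) = -112187812213/132795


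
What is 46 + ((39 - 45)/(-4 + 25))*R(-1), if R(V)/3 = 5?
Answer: 292/7 ≈ 41.714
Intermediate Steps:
R(V) = 15 (R(V) = 3*5 = 15)
46 + ((39 - 45)/(-4 + 25))*R(-1) = 46 + ((39 - 45)/(-4 + 25))*15 = 46 - 6/21*15 = 46 - 6*1/21*15 = 46 - 2/7*15 = 46 - 30/7 = 292/7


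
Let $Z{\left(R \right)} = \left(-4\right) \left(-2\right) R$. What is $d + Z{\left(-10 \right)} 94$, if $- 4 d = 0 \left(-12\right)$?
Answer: $-7520$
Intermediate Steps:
$d = 0$ ($d = - \frac{0 \left(-12\right)}{4} = \left(- \frac{1}{4}\right) 0 = 0$)
$Z{\left(R \right)} = 8 R$
$d + Z{\left(-10 \right)} 94 = 0 + 8 \left(-10\right) 94 = 0 - 7520 = -7520$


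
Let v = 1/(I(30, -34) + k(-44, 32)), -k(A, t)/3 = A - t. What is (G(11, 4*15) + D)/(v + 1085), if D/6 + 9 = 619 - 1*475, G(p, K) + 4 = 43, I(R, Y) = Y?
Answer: 164706/210491 ≈ 0.78249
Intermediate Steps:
k(A, t) = -3*A + 3*t (k(A, t) = -3*(A - t) = -3*A + 3*t)
G(p, K) = 39 (G(p, K) = -4 + 43 = 39)
D = 810 (D = -54 + 6*(619 - 1*475) = -54 + 6*(619 - 475) = -54 + 6*144 = -54 + 864 = 810)
v = 1/194 (v = 1/(-34 + (-3*(-44) + 3*32)) = 1/(-34 + (132 + 96)) = 1/(-34 + 228) = 1/194 ≈ 0.0051546)
(G(11, 4*15) + D)/(v + 1085) = (39 + 810)/(1/194 + 1085) = 849/(210491/194) = 849*(194/210491) = 164706/210491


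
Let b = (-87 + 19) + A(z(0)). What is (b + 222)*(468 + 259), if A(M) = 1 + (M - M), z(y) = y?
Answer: 112685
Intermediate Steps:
A(M) = 1 (A(M) = 1 + 0 = 1)
b = -67 (b = (-87 + 19) + 1 = -68 + 1 = -67)
(b + 222)*(468 + 259) = (-67 + 222)*(468 + 259) = 155*727 = 112685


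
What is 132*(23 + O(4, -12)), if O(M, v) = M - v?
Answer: 5148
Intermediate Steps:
132*(23 + O(4, -12)) = 132*(23 + (4 - 1*(-12))) = 132*(23 + (4 + 12)) = 132*(23 + 16) = 132*39 = 5148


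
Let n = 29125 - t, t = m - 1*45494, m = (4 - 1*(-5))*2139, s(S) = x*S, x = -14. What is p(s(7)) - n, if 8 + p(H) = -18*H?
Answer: -53612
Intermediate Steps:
s(S) = -14*S
p(H) = -8 - 18*H
m = 19251 (m = (4 + 5)*2139 = 9*2139 = 19251)
t = -26243 (t = 19251 - 1*45494 = 19251 - 45494 = -26243)
n = 55368 (n = 29125 - 1*(-26243) = 29125 + 26243 = 55368)
p(s(7)) - n = (-8 - (-252)*7) - 1*55368 = (-8 - 18*(-98)) - 55368 = (-8 + 1764) - 55368 = 1756 - 55368 = -53612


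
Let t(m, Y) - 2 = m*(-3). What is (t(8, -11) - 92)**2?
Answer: 12996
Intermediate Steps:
t(m, Y) = 2 - 3*m (t(m, Y) = 2 + m*(-3) = 2 - 3*m)
(t(8, -11) - 92)**2 = ((2 - 3*8) - 92)**2 = ((2 - 24) - 92)**2 = (-22 - 92)**2 = (-114)**2 = 12996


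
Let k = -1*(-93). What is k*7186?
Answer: 668298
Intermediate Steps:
k = 93
k*7186 = 93*7186 = 668298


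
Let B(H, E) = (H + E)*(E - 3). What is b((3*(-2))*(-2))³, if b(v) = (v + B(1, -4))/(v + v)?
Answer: 1331/512 ≈ 2.5996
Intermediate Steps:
B(H, E) = (-3 + E)*(E + H) (B(H, E) = (E + H)*(-3 + E) = (-3 + E)*(E + H))
b(v) = (21 + v)/(2*v) (b(v) = (v + ((-4)² - 3*(-4) - 3*1 - 4*1))/(v + v) = (v + (16 + 12 - 3 - 4))/((2*v)) = (v + 21)*(1/(2*v)) = (21 + v)*(1/(2*v)) = (21 + v)/(2*v))
b((3*(-2))*(-2))³ = ((21 + (3*(-2))*(-2))/(2*(((3*(-2))*(-2)))))³ = ((21 - 6*(-2))/(2*((-6*(-2)))))³ = ((½)*(21 + 12)/12)³ = ((½)*(1/12)*33)³ = (11/8)³ = 1331/512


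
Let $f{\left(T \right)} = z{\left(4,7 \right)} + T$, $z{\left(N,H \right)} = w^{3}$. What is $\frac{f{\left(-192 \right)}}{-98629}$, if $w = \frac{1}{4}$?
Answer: $\frac{12287}{6312256} \approx 0.0019465$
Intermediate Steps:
$w = \frac{1}{4} \approx 0.25$
$z{\left(N,H \right)} = \frac{1}{64}$ ($z{\left(N,H \right)} = \left(\frac{1}{4}\right)^{3} = \frac{1}{64}$)
$f{\left(T \right)} = \frac{1}{64} + T$
$\frac{f{\left(-192 \right)}}{-98629} = \frac{\frac{1}{64} - 192}{-98629} = \left(- \frac{12287}{64}\right) \left(- \frac{1}{98629}\right) = \frac{12287}{6312256}$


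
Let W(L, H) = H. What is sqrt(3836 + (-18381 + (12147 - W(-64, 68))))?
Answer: 3*I*sqrt(274) ≈ 49.659*I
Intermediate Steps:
sqrt(3836 + (-18381 + (12147 - W(-64, 68)))) = sqrt(3836 + (-18381 + (12147 - 1*68))) = sqrt(3836 + (-18381 + (12147 - 68))) = sqrt(3836 + (-18381 + 12079)) = sqrt(3836 - 6302) = sqrt(-2466) = 3*I*sqrt(274)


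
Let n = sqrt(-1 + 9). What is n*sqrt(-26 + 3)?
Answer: 2*I*sqrt(46) ≈ 13.565*I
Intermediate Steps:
n = 2*sqrt(2) (n = sqrt(8) = 2*sqrt(2) ≈ 2.8284)
n*sqrt(-26 + 3) = (2*sqrt(2))*sqrt(-26 + 3) = (2*sqrt(2))*sqrt(-23) = (2*sqrt(2))*(I*sqrt(23)) = 2*I*sqrt(46)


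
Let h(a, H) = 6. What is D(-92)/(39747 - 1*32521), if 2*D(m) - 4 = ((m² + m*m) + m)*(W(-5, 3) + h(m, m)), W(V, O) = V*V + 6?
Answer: 155734/3613 ≈ 43.104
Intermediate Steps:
W(V, O) = 6 + V² (W(V, O) = V² + 6 = 6 + V²)
D(m) = 2 + 37*m² + 37*m/2 (D(m) = 2 + (((m² + m*m) + m)*((6 + (-5)²) + 6))/2 = 2 + (((m² + m²) + m)*((6 + 25) + 6))/2 = 2 + ((2*m² + m)*(31 + 6))/2 = 2 + ((m + 2*m²)*37)/2 = 2 + (37*m + 74*m²)/2 = 2 + (37*m² + 37*m/2) = 2 + 37*m² + 37*m/2)
D(-92)/(39747 - 1*32521) = (2 + 37*(-92)² + (37/2)*(-92))/(39747 - 1*32521) = (2 + 37*8464 - 1702)/(39747 - 32521) = (2 + 313168 - 1702)/7226 = 311468*(1/7226) = 155734/3613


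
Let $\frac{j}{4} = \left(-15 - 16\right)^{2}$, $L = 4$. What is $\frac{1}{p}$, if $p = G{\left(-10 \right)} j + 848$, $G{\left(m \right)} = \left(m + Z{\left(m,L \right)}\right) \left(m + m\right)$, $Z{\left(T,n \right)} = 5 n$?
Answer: $- \frac{1}{767952} \approx -1.3022 \cdot 10^{-6}$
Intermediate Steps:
$j = 3844$ ($j = 4 \left(-15 - 16\right)^{2} = 4 \left(-31\right)^{2} = 4 \cdot 961 = 3844$)
$G{\left(m \right)} = 2 m \left(20 + m\right)$ ($G{\left(m \right)} = \left(m + 5 \cdot 4\right) \left(m + m\right) = \left(m + 20\right) 2 m = \left(20 + m\right) 2 m = 2 m \left(20 + m\right)$)
$p = -767952$ ($p = 2 \left(-10\right) \left(20 - 10\right) 3844 + 848 = 2 \left(-10\right) 10 \cdot 3844 + 848 = \left(-200\right) 3844 + 848 = -768800 + 848 = -767952$)
$\frac{1}{p} = \frac{1}{-767952} = - \frac{1}{767952}$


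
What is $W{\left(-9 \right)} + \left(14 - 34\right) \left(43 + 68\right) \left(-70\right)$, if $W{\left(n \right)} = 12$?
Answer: $155412$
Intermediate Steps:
$W{\left(-9 \right)} + \left(14 - 34\right) \left(43 + 68\right) \left(-70\right) = 12 + \left(14 - 34\right) \left(43 + 68\right) \left(-70\right) = 12 + \left(-20\right) 111 \left(-70\right) = 12 - -155400 = 12 + 155400 = 155412$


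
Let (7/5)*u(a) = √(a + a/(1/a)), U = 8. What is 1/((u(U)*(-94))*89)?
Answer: -7*√2/501960 ≈ -1.9722e-5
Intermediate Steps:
u(a) = 5*√(a + a²)/7 (u(a) = 5*√(a + a/(1/a))/7 = 5*√(a + a*a)/7 = 5*√(a + a²)/7)
1/((u(U)*(-94))*89) = 1/(((5*√(8*(1 + 8))/7)*(-94))*89) = 1/(((5*√(8*9)/7)*(-94))*89) = 1/(((5*√72/7)*(-94))*89) = 1/(((5*(6*√2)/7)*(-94))*89) = 1/(((30*√2/7)*(-94))*89) = 1/(-2820*√2/7*89) = 1/(-250980*√2/7) = -7*√2/501960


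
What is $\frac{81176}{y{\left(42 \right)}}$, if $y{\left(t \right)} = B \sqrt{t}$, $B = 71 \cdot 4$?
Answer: $\frac{10147 \sqrt{42}}{1491} \approx 44.105$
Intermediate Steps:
$B = 284$
$y{\left(t \right)} = 284 \sqrt{t}$
$\frac{81176}{y{\left(42 \right)}} = \frac{81176}{284 \sqrt{42}} = 81176 \frac{\sqrt{42}}{11928} = \frac{10147 \sqrt{42}}{1491}$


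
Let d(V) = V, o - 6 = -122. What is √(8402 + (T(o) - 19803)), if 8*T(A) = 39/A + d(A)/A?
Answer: I*√613642958/232 ≈ 106.78*I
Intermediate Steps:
o = -116 (o = 6 - 122 = -116)
T(A) = ⅛ + 39/(8*A) (T(A) = (39/A + A/A)/8 = (39/A + 1)/8 = (1 + 39/A)/8 = ⅛ + 39/(8*A))
√(8402 + (T(o) - 19803)) = √(8402 + ((⅛)*(39 - 116)/(-116) - 19803)) = √(8402 + ((⅛)*(-1/116)*(-77) - 19803)) = √(8402 + (77/928 - 19803)) = √(8402 - 18377107/928) = √(-10580051/928) = I*√613642958/232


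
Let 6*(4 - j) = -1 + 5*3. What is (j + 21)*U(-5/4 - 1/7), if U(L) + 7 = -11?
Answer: -408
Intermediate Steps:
U(L) = -18 (U(L) = -7 - 11 = -18)
j = 5/3 (j = 4 - (-1 + 5*3)/6 = 4 - (-1 + 15)/6 = 4 - ⅙*14 = 4 - 7/3 = 5/3 ≈ 1.6667)
(j + 21)*U(-5/4 - 1/7) = (5/3 + 21)*(-18) = (68/3)*(-18) = -408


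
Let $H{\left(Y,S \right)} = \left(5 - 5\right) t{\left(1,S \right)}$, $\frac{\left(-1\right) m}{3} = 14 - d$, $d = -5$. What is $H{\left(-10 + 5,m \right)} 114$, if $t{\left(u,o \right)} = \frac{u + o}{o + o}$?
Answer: $0$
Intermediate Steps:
$t{\left(u,o \right)} = \frac{o + u}{2 o}$
$m = -57$ ($m = - 3 \left(14 - -5\right) = - 3 \left(14 + 5\right) = \left(-3\right) 19 = -57$)
$H{\left(Y,S \right)} = 0$ ($H{\left(Y,S \right)} = \left(5 - 5\right) \frac{S + 1}{2 S} = 0 \frac{1 + S}{2 S} = 0$)
$H{\left(-10 + 5,m \right)} 114 = 0 \cdot 114 = 0$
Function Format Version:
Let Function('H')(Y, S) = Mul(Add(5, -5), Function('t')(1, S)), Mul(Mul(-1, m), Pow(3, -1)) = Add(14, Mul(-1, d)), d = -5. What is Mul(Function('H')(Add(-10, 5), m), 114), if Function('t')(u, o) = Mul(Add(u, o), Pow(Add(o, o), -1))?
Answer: 0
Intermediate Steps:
Function('t')(u, o) = Mul(Rational(1, 2), Pow(o, -1), Add(o, u)) (Function('t')(u, o) = Mul(Add(o, u), Pow(Mul(2, o), -1)) = Mul(Add(o, u), Mul(Rational(1, 2), Pow(o, -1))) = Mul(Rational(1, 2), Pow(o, -1), Add(o, u)))
m = -57 (m = Mul(-3, Add(14, Mul(-1, -5))) = Mul(-3, Add(14, 5)) = Mul(-3, 19) = -57)
Function('H')(Y, S) = 0 (Function('H')(Y, S) = Mul(Add(5, -5), Mul(Rational(1, 2), Pow(S, -1), Add(S, 1))) = Mul(0, Mul(Rational(1, 2), Pow(S, -1), Add(1, S))) = 0)
Mul(Function('H')(Add(-10, 5), m), 114) = Mul(0, 114) = 0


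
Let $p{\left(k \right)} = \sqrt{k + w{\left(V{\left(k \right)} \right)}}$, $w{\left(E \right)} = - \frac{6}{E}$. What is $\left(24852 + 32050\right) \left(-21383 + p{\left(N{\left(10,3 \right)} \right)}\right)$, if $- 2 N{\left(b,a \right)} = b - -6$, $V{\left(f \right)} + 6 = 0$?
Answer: $-1216735466 + 56902 i \sqrt{7} \approx -1.2167 \cdot 10^{9} + 1.5055 \cdot 10^{5} i$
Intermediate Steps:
$V{\left(f \right)} = -6$ ($V{\left(f \right)} = -6 + 0 = -6$)
$N{\left(b,a \right)} = -3 - \frac{b}{2}$ ($N{\left(b,a \right)} = - \frac{b - -6}{2} = - \frac{b + 6}{2} = - \frac{6 + b}{2} = -3 - \frac{b}{2}$)
$p{\left(k \right)} = \sqrt{1 + k}$ ($p{\left(k \right)} = \sqrt{k - \frac{6}{-6}} = \sqrt{k - -1} = \sqrt{k + 1} = \sqrt{1 + k}$)
$\left(24852 + 32050\right) \left(-21383 + p{\left(N{\left(10,3 \right)} \right)}\right) = \left(24852 + 32050\right) \left(-21383 + \sqrt{1 - 8}\right) = 56902 \left(-21383 + \sqrt{1 - 8}\right) = 56902 \left(-21383 + \sqrt{-7}\right) = 56902 \left(-21383 + i \sqrt{7}\right) = -1216735466 + 56902 i \sqrt{7}$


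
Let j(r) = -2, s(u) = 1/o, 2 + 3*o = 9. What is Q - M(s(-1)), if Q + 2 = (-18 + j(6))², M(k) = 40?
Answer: 358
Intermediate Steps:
o = 7/3 (o = -⅔ + (⅓)*9 = -⅔ + 3 = 7/3 ≈ 2.3333)
s(u) = 3/7 (s(u) = 1/(7/3) = 3/7)
Q = 398 (Q = -2 + (-18 - 2)² = -2 + (-20)² = -2 + 400 = 398)
Q - M(s(-1)) = 398 - 1*40 = 398 - 40 = 358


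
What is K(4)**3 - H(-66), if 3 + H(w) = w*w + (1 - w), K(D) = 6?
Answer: -4204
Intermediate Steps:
H(w) = -2 + w**2 - w (H(w) = -3 + (w*w + (1 - w)) = -3 + (w**2 + (1 - w)) = -3 + (1 + w**2 - w) = -2 + w**2 - w)
K(4)**3 - H(-66) = 6**3 - (-2 + (-66)**2 - 1*(-66)) = 216 - (-2 + 4356 + 66) = 216 - 1*4420 = 216 - 4420 = -4204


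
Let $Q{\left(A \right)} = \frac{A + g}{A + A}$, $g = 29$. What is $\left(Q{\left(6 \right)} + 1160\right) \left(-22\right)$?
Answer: $- \frac{153505}{6} \approx -25584.0$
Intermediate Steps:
$Q{\left(A \right)} = \frac{29 + A}{2 A}$ ($Q{\left(A \right)} = \frac{A + 29}{A + A} = \frac{29 + A}{2 A}$)
$\left(Q{\left(6 \right)} + 1160\right) \left(-22\right) = \left(\frac{29 + 6}{2 \cdot 6} + 1160\right) \left(-22\right) = \left(\frac{1}{2} \cdot \frac{1}{6} \cdot 35 + 1160\right) \left(-22\right) = \left(\frac{35}{12} + 1160\right) \left(-22\right) = \frac{13955}{12} \left(-22\right) = - \frac{153505}{6}$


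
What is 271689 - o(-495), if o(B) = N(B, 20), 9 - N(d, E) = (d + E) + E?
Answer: 271225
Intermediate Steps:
N(d, E) = 9 - d - 2*E (N(d, E) = 9 - ((d + E) + E) = 9 - ((E + d) + E) = 9 - (d + 2*E) = 9 + (-d - 2*E) = 9 - d - 2*E)
o(B) = -31 - B (o(B) = 9 - B - 2*20 = 9 - B - 40 = -31 - B)
271689 - o(-495) = 271689 - (-31 - 1*(-495)) = 271689 - (-31 + 495) = 271689 - 1*464 = 271689 - 464 = 271225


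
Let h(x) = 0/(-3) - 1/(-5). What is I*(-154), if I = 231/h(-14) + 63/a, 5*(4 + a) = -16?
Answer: -353045/2 ≈ -1.7652e+5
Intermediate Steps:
a = -36/5 (a = -4 + (1/5)*(-16) = -4 - 16/5 = -36/5 ≈ -7.2000)
h(x) = 1/5 (h(x) = 0*(-1/3) - 1*(-1/5) = 0 + 1/5 = 1/5)
I = 4585/4 (I = 231/(1/5) + 63/(-36/5) = 231*5 + 63*(-5/36) = 1155 - 35/4 = 4585/4 ≈ 1146.3)
I*(-154) = (4585/4)*(-154) = -353045/2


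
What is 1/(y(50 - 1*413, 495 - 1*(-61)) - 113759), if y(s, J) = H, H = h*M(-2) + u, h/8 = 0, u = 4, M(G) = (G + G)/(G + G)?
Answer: -1/113755 ≈ -8.7908e-6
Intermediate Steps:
M(G) = 1 (M(G) = (2*G)/((2*G)) = (2*G)*(1/(2*G)) = 1)
h = 0 (h = 8*0 = 0)
H = 4 (H = 0*1 + 4 = 0 + 4 = 4)
y(s, J) = 4
1/(y(50 - 1*413, 495 - 1*(-61)) - 113759) = 1/(4 - 113759) = 1/(-113755) = -1/113755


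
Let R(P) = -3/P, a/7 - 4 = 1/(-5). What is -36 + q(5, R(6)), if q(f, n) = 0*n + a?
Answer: -47/5 ≈ -9.4000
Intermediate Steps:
a = 133/5 (a = 28 + 7/(-5) = 28 + 7*(-1/5) = 28 - 7/5 = 133/5 ≈ 26.600)
q(f, n) = 133/5 (q(f, n) = 0*n + 133/5 = 0 + 133/5 = 133/5)
-36 + q(5, R(6)) = -36 + 133/5 = -47/5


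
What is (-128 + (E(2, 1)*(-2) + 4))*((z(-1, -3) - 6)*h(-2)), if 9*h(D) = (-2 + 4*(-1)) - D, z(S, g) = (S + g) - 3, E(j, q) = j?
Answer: -6656/9 ≈ -739.56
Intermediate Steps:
z(S, g) = -3 + S + g
h(D) = -2/3 - D/9 (h(D) = ((-2 + 4*(-1)) - D)/9 = ((-2 - 4) - D)/9 = (-6 - D)/9 = -2/3 - D/9)
(-128 + (E(2, 1)*(-2) + 4))*((z(-1, -3) - 6)*h(-2)) = (-128 + (2*(-2) + 4))*(((-3 - 1 - 3) - 6)*(-2/3 - 1/9*(-2))) = (-128 + (-4 + 4))*((-7 - 6)*(-2/3 + 2/9)) = (-128 + 0)*(-13*(-4/9)) = -128*52/9 = -6656/9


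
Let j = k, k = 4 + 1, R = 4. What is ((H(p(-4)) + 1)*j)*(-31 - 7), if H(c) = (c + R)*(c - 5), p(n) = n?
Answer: -190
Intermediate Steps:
k = 5
j = 5
H(c) = (-5 + c)*(4 + c) (H(c) = (c + 4)*(c - 5) = (4 + c)*(-5 + c) = (-5 + c)*(4 + c))
((H(p(-4)) + 1)*j)*(-31 - 7) = (((-20 + (-4)² - 1*(-4)) + 1)*5)*(-31 - 7) = (((-20 + 16 + 4) + 1)*5)*(-38) = ((0 + 1)*5)*(-38) = (1*5)*(-38) = 5*(-38) = -190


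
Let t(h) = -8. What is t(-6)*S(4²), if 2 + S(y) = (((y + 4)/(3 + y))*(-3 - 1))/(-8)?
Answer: 224/19 ≈ 11.789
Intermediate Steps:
S(y) = -2 + (4 + y)/(2*(3 + y)) (S(y) = -2 + (((y + 4)/(3 + y))*(-3 - 1))/(-8) = -2 + (((4 + y)/(3 + y))*(-4))*(-⅛) = -2 - 4*(4 + y)/(3 + y)*(-⅛) = -2 + (4 + y)/(2*(3 + y)))
t(-6)*S(4²) = -4*(-8 - 3*4²)/(3 + 4²) = -4*(-8 - 3*16)/(3 + 16) = -4*(-8 - 48)/19 = -4*(-56)/19 = -8*(-28/19) = 224/19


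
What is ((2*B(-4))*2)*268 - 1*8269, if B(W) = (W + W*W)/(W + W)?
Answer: -9877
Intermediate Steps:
B(W) = (W + W²)/(2*W) (B(W) = (W + W²)/((2*W)) = (W + W²)*(1/(2*W)) = (W + W²)/(2*W))
((2*B(-4))*2)*268 - 1*8269 = ((2*(½ + (½)*(-4)))*2)*268 - 1*8269 = ((2*(½ - 2))*2)*268 - 8269 = ((2*(-3/2))*2)*268 - 8269 = -3*2*268 - 8269 = -6*268 - 8269 = -1608 - 8269 = -9877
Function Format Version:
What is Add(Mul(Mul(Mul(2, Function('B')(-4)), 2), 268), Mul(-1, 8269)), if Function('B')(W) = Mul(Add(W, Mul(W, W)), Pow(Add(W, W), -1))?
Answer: -9877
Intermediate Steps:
Function('B')(W) = Mul(Rational(1, 2), Pow(W, -1), Add(W, Pow(W, 2))) (Function('B')(W) = Mul(Add(W, Pow(W, 2)), Pow(Mul(2, W), -1)) = Mul(Add(W, Pow(W, 2)), Mul(Rational(1, 2), Pow(W, -1))) = Mul(Rational(1, 2), Pow(W, -1), Add(W, Pow(W, 2))))
Add(Mul(Mul(Mul(2, Function('B')(-4)), 2), 268), Mul(-1, 8269)) = Add(Mul(Mul(Mul(2, Add(Rational(1, 2), Mul(Rational(1, 2), -4))), 2), 268), Mul(-1, 8269)) = Add(Mul(Mul(Mul(2, Add(Rational(1, 2), -2)), 2), 268), -8269) = Add(Mul(Mul(Mul(2, Rational(-3, 2)), 2), 268), -8269) = Add(Mul(Mul(-3, 2), 268), -8269) = Add(Mul(-6, 268), -8269) = Add(-1608, -8269) = -9877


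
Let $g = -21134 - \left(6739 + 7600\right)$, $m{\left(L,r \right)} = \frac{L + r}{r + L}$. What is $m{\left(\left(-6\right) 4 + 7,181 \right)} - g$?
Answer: $35474$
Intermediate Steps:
$m{\left(L,r \right)} = 1$ ($m{\left(L,r \right)} = \frac{L + r}{L + r} = 1$)
$g = -35473$ ($g = -21134 - 14339 = -35473$)
$m{\left(\left(-6\right) 4 + 7,181 \right)} - g = 1 - -35473 = 1 + 35473 = 35474$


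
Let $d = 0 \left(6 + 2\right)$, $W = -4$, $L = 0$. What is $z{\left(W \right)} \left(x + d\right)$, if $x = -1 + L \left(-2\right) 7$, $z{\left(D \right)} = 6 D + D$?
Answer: $28$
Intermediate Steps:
$d = 0$ ($d = 0 \cdot 8 = 0$)
$z{\left(D \right)} = 7 D$
$x = -1$ ($x = -1 + 0 \left(-2\right) 7 = -1 + 0 \cdot 7 = -1 + 0 = -1$)
$z{\left(W \right)} \left(x + d\right) = 7 \left(-4\right) \left(-1 + 0\right) = \left(-28\right) \left(-1\right) = 28$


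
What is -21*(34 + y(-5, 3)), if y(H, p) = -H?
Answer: -819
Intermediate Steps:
-21*(34 + y(-5, 3)) = -21*(34 - 1*(-5)) = -21*(34 + 5) = -21*39 = -819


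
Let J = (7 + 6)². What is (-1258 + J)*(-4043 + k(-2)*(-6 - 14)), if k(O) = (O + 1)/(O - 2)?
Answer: 4408272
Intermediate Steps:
k(O) = (1 + O)/(-2 + O)
J = 169 (J = 13² = 169)
(-1258 + J)*(-4043 + k(-2)*(-6 - 14)) = (-1258 + 169)*(-4043 + ((1 - 2)/(-2 - 2))*(-6 - 14)) = -1089*(-4043 + (-1/(-4))*(-20)) = -1089*(-4043 - ¼*(-1)*(-20)) = -1089*(-4043 + (¼)*(-20)) = -1089*(-4043 - 5) = -1089*(-4048) = 4408272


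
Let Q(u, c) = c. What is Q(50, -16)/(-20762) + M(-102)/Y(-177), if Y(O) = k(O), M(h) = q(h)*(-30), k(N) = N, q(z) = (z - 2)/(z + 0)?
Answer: 5422192/31236429 ≈ 0.17359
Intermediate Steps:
q(z) = (-2 + z)/z
M(h) = -30*(-2 + h)/h (M(h) = ((-2 + h)/h)*(-30) = -30*(-2 + h)/h)
Y(O) = O
Q(50, -16)/(-20762) + M(-102)/Y(-177) = -16/(-20762) + (-30 + 60/(-102))/(-177) = -16*(-1/20762) + (-30 + 60*(-1/102))*(-1/177) = 8/10381 + (-30 - 10/17)*(-1/177) = 8/10381 - 520/17*(-1/177) = 8/10381 + 520/3009 = 5422192/31236429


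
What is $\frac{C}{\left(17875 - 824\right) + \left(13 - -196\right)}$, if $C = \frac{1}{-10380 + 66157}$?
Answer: $\frac{1}{962711020} \approx 1.0387 \cdot 10^{-9}$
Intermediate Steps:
$C = \frac{1}{55777} \approx 1.7929 \cdot 10^{-5}$
$\frac{C}{\left(17875 - 824\right) + \left(13 - -196\right)} = \frac{1}{55777 \left(\left(17875 - 824\right) + \left(13 - -196\right)\right)} = \frac{1}{55777 \left(17051 + \left(13 + 196\right)\right)} = \frac{1}{55777 \left(17051 + 209\right)} = \frac{1}{55777 \cdot 17260} = \frac{1}{55777} \cdot \frac{1}{17260} = \frac{1}{962711020}$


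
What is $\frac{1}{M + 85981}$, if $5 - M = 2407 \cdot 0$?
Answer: $\frac{1}{85986} \approx 1.163 \cdot 10^{-5}$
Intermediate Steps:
$M = 5$ ($M = 5 - 2407 \cdot 0 = 5 - 0 = 5 + 0 = 5$)
$\frac{1}{M + 85981} = \frac{1}{5 + 85981} = \frac{1}{85986}$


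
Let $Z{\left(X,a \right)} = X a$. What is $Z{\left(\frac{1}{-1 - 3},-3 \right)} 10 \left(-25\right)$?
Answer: $- \frac{375}{2} \approx -187.5$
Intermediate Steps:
$Z{\left(\frac{1}{-1 - 3},-3 \right)} 10 \left(-25\right) = \frac{1}{-1 - 3} \left(-3\right) 10 \left(-25\right) = \frac{1}{-4} \left(-3\right) 10 \left(-25\right) = \left(- \frac{1}{4}\right) \left(-3\right) 10 \left(-25\right) = \frac{3}{4} \cdot 10 \left(-25\right) = \frac{15}{2} \left(-25\right) = - \frac{375}{2}$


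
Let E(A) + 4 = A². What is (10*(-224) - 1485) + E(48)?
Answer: -1425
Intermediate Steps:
E(A) = -4 + A²
(10*(-224) - 1485) + E(48) = (10*(-224) - 1485) + (-4 + 48²) = (-2240 - 1485) + (-4 + 2304) = -3725 + 2300 = -1425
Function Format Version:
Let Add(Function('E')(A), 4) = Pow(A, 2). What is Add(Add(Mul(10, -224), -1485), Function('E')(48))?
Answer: -1425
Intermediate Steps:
Function('E')(A) = Add(-4, Pow(A, 2))
Add(Add(Mul(10, -224), -1485), Function('E')(48)) = Add(Add(Mul(10, -224), -1485), Add(-4, Pow(48, 2))) = Add(Add(-2240, -1485), Add(-4, 2304)) = Add(-3725, 2300) = -1425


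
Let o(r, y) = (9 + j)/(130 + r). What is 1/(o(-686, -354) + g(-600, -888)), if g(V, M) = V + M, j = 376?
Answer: -556/827713 ≈ -0.00067173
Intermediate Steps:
g(V, M) = M + V
o(r, y) = 385/(130 + r) (o(r, y) = (9 + 376)/(130 + r) = 385/(130 + r))
1/(o(-686, -354) + g(-600, -888)) = 1/(385/(130 - 686) + (-888 - 600)) = 1/(385/(-556) - 1488) = 1/(385*(-1/556) - 1488) = 1/(-385/556 - 1488) = 1/(-827713/556) = -556/827713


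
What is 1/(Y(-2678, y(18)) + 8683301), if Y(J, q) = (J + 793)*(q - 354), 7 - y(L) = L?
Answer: 1/9371326 ≈ 1.0671e-7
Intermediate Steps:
y(L) = 7 - L
Y(J, q) = (-354 + q)*(793 + J) (Y(J, q) = (793 + J)*(-354 + q) = (-354 + q)*(793 + J))
1/(Y(-2678, y(18)) + 8683301) = 1/((-280722 - 354*(-2678) + 793*(7 - 1*18) - 2678*(7 - 1*18)) + 8683301) = 1/((-280722 + 948012 + 793*(7 - 18) - 2678*(7 - 18)) + 8683301) = 1/((-280722 + 948012 + 793*(-11) - 2678*(-11)) + 8683301) = 1/((-280722 + 948012 - 8723 + 29458) + 8683301) = 1/(688025 + 8683301) = 1/9371326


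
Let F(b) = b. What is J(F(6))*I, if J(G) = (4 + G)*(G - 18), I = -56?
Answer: 6720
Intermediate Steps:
J(G) = (-18 + G)*(4 + G) (J(G) = (4 + G)*(-18 + G) = (-18 + G)*(4 + G))
J(F(6))*I = (-72 + 6**2 - 14*6)*(-56) = (-72 + 36 - 84)*(-56) = -120*(-56) = 6720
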